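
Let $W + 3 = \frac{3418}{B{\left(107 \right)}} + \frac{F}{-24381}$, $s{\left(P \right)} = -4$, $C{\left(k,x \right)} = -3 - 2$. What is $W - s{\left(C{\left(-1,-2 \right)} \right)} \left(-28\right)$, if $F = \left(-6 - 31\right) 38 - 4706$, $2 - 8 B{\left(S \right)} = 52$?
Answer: $- \frac{403279607}{609525} \approx -661.63$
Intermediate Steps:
$C{\left(k,x \right)} = -5$
$B{\left(S \right)} = - \frac{25}{4}$ ($B{\left(S \right)} = \frac{1}{4} - \frac{13}{2} = - \frac{25}{4}$)
$F = -6112$ ($F = \left(-37\right) 38 - 4706 = -1406 - 4706 = -6112$)
$W = - \frac{335012807}{609525}$ ($W = -3 + \left(\frac{3418}{- \frac{25}{4}} - \frac{6112}{-24381}\right) = -3 + \left(3418 \left(- \frac{4}{25}\right) - - \frac{6112}{24381}\right) = -3 + \left(- \frac{13672}{25} + \frac{6112}{24381}\right) = -3 - \frac{333184232}{609525} = - \frac{335012807}{609525} \approx -549.63$)
$W - s{\left(C{\left(-1,-2 \right)} \right)} \left(-28\right) = - \frac{335012807}{609525} - \left(-4\right) \left(-28\right) = - \frac{335012807}{609525} - 112 = - \frac{403279607}{609525}$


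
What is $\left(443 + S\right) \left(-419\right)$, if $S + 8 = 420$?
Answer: $-358245$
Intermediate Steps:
$S = 412$ ($S = -8 + 420 = 412$)
$\left(443 + S\right) \left(-419\right) = \left(443 + 412\right) \left(-419\right) = 855 \left(-419\right) = -358245$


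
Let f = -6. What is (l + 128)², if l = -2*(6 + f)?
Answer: 16384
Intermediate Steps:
l = 0 (l = -2*(6 - 6) = -2*0 = 0)
(l + 128)² = (0 + 128)² = 128² = 16384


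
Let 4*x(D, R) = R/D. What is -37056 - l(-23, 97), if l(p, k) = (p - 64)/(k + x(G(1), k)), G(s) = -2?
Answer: -25160328/679 ≈ -37055.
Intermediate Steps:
x(D, R) = R/(4*D) (x(D, R) = (R/D)/4 = R/(4*D))
l(p, k) = 8*(-64 + p)/(7*k) (l(p, k) = (p - 64)/(k + (1/4)*k/(-2)) = (-64 + p)/(k + (1/4)*k*(-1/2)) = (-64 + p)/(k - k/8) = (-64 + p)/((7*k/8)) = (-64 + p)*(8/(7*k)) = 8*(-64 + p)/(7*k))
-37056 - l(-23, 97) = -37056 - 8*(-64 - 23)/(7*97) = -37056 - 8*(-87)/(7*97) = -37056 - 1*(-696/679) = -37056 + 696/679 = -25160328/679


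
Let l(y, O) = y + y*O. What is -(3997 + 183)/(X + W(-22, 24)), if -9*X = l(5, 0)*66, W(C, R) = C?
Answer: 285/4 ≈ 71.250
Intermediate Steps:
l(y, O) = y + O*y
X = -110/3 (X = -5*(1 + 0)*66/9 = -5*1*66/9 = -5*66/9 = -1/9*330 = -110/3 ≈ -36.667)
-(3997 + 183)/(X + W(-22, 24)) = -(3997 + 183)/(-110/3 - 22) = -4180/(-176/3) = -4180*(-3)/176 = -1*(-285/4) = 285/4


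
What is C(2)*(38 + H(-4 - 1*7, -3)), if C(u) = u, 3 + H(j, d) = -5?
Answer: 60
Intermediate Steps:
H(j, d) = -8 (H(j, d) = -3 - 5 = -8)
C(2)*(38 + H(-4 - 1*7, -3)) = 2*(38 - 8) = 2*30 = 60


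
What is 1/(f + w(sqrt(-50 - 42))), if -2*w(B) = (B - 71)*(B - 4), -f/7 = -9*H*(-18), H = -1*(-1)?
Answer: -82/109485 - I*sqrt(23)/21897 ≈ -0.00074896 - 0.00021902*I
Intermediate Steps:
H = 1
f = -1134 (f = -7*(-9*1)*(-18) = -(-63)*(-18) = -7*162 = -1134)
w(B) = -(-71 + B)*(-4 + B)/2 (w(B) = -(B - 71)*(B - 4)/2 = -(-71 + B)*(-4 + B)/2)
1/(f + w(sqrt(-50 - 42))) = 1/(-1134 + (-142 - (sqrt(-50 - 42))**2/2 + 75*sqrt(-50 - 42)/2)) = 1/(-1134 + (-142 - (sqrt(-92))**2/2 + 75*sqrt(-92)/2)) = 1/(-1134 + (-142 - (2*I*sqrt(23))**2/2 + 75*(2*I*sqrt(23))/2)) = 1/(-1134 + (-142 - 1/2*(-92) + 75*I*sqrt(23))) = 1/(-1134 + (-142 + 46 + 75*I*sqrt(23))) = 1/(-1134 + (-96 + 75*I*sqrt(23))) = 1/(-1230 + 75*I*sqrt(23))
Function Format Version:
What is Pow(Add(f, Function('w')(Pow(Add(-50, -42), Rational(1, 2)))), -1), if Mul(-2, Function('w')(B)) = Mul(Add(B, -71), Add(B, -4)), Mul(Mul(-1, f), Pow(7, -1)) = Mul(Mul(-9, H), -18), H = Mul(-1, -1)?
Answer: Add(Rational(-82, 109485), Mul(Rational(-1, 21897), I, Pow(23, Rational(1, 2)))) ≈ Add(-0.00074896, Mul(-0.00021902, I))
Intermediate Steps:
H = 1
f = -1134 (f = Mul(-7, Mul(Mul(-9, 1), -18)) = Mul(-7, Mul(-9, -18)) = Mul(-7, 162) = -1134)
Function('w')(B) = Mul(Rational(-1, 2), Add(-71, B), Add(-4, B)) (Function('w')(B) = Mul(Rational(-1, 2), Mul(Add(B, -71), Add(B, -4))) = Mul(Rational(-1, 2), Mul(Add(-71, B), Add(-4, B))) = Mul(Rational(-1, 2), Add(-71, B), Add(-4, B)))
Pow(Add(f, Function('w')(Pow(Add(-50, -42), Rational(1, 2)))), -1) = Pow(Add(-1134, Add(-142, Mul(Rational(-1, 2), Pow(Pow(Add(-50, -42), Rational(1, 2)), 2)), Mul(Rational(75, 2), Pow(Add(-50, -42), Rational(1, 2))))), -1) = Pow(Add(-1134, Add(-142, Mul(Rational(-1, 2), Pow(Pow(-92, Rational(1, 2)), 2)), Mul(Rational(75, 2), Pow(-92, Rational(1, 2))))), -1) = Pow(Add(-1134, Add(-142, Mul(Rational(-1, 2), Pow(Mul(2, I, Pow(23, Rational(1, 2))), 2)), Mul(Rational(75, 2), Mul(2, I, Pow(23, Rational(1, 2)))))), -1) = Pow(Add(-1134, Add(-142, Mul(Rational(-1, 2), -92), Mul(75, I, Pow(23, Rational(1, 2))))), -1) = Pow(Add(-1134, Add(-142, 46, Mul(75, I, Pow(23, Rational(1, 2))))), -1) = Pow(Add(-1134, Add(-96, Mul(75, I, Pow(23, Rational(1, 2))))), -1) = Pow(Add(-1230, Mul(75, I, Pow(23, Rational(1, 2)))), -1)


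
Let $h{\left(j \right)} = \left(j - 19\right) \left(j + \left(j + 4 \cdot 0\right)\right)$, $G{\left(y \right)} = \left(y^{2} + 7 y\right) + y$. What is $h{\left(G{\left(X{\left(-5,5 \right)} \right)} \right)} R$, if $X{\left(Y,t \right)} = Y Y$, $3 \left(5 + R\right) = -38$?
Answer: $-23494900$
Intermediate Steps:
$R = - \frac{53}{3}$ ($R = -5 + \frac{1}{3} \left(-38\right) = -5 - \frac{38}{3} = - \frac{53}{3} \approx -17.667$)
$X{\left(Y,t \right)} = Y^{2}$
$G{\left(y \right)} = y^{2} + 8 y$
$h{\left(j \right)} = 2 j \left(-19 + j\right)$ ($h{\left(j \right)} = \left(-19 + j\right) \left(j + \left(j + 0\right)\right) = \left(-19 + j\right) \left(j + j\right) = \left(-19 + j\right) 2 j = 2 j \left(-19 + j\right)$)
$h{\left(G{\left(X{\left(-5,5 \right)} \right)} \right)} R = 2 \left(-5\right)^{2} \left(8 + \left(-5\right)^{2}\right) \left(-19 + \left(-5\right)^{2} \left(8 + \left(-5\right)^{2}\right)\right) \left(- \frac{53}{3}\right) = 2 \cdot 25 \left(8 + 25\right) \left(-19 + 25 \left(8 + 25\right)\right) \left(- \frac{53}{3}\right) = 2 \cdot 25 \cdot 33 \left(-19 + 25 \cdot 33\right) \left(- \frac{53}{3}\right) = 2 \cdot 825 \left(-19 + 825\right) \left(- \frac{53}{3}\right) = 2 \cdot 825 \cdot 806 \left(- \frac{53}{3}\right) = 1329900 \left(- \frac{53}{3}\right) = -23494900$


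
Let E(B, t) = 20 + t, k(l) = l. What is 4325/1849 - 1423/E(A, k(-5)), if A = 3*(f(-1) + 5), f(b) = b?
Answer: -2566252/27735 ≈ -92.528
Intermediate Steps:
A = 12 (A = 3*(-1 + 5) = 3*4 = 12)
4325/1849 - 1423/E(A, k(-5)) = 4325/1849 - 1423/(20 - 5) = 4325*(1/1849) - 1423/15 = 4325/1849 - 1423*1/15 = 4325/1849 - 1423/15 = -2566252/27735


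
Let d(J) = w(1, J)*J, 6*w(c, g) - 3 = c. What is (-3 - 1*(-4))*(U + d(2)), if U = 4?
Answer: 16/3 ≈ 5.3333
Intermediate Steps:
w(c, g) = ½ + c/6
d(J) = 2*J/3 (d(J) = (½ + (⅙)*1)*J = (½ + ⅙)*J = 2*J/3)
(-3 - 1*(-4))*(U + d(2)) = (-3 - 1*(-4))*(4 + (⅔)*2) = (-3 + 4)*(4 + 4/3) = 1*(16/3) = 16/3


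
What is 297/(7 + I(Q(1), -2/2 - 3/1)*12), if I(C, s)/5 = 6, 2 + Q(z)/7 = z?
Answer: 297/367 ≈ 0.80926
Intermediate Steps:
Q(z) = -14 + 7*z
I(C, s) = 30 (I(C, s) = 5*6 = 30)
297/(7 + I(Q(1), -2/2 - 3/1)*12) = 297/(7 + 30*12) = 297/(7 + 360) = 297/367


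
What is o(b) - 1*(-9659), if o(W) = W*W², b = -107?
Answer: -1215384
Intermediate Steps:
o(W) = W³
o(b) - 1*(-9659) = (-107)³ - 1*(-9659) = -1225043 + 9659 = -1215384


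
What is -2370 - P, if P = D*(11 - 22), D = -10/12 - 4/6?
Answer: -4773/2 ≈ -2386.5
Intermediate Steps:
D = -3/2 (D = -10*1/12 - 4*⅙ = -⅚ - ⅔ = -3/2 ≈ -1.5000)
P = 33/2 (P = -3*(11 - 22)/2 = -3/2*(-11) = 33/2 ≈ 16.500)
-2370 - P = -2370 - 1*33/2 = -2370 - 33/2 = -4773/2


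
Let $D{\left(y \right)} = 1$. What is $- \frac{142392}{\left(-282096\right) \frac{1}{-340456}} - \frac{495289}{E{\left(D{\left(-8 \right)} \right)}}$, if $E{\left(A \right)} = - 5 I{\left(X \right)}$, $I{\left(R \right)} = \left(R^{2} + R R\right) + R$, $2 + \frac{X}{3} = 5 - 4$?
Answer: $- \frac{24278796949}{146925} \approx -1.6525 \cdot 10^{5}$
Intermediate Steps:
$X = -3$ ($X = -6 + 3 \left(5 - 4\right) = -6 + 3 \cdot 1 = -6 + 3 = -3$)
$I{\left(R \right)} = R + 2 R^{2}$ ($I{\left(R \right)} = \left(R^{2} + R^{2}\right) + R = 2 R^{2} + R = R + 2 R^{2}$)
$E{\left(A \right)} = -75$ ($E{\left(A \right)} = - 5 \left(- 3 \left(1 + 2 \left(-3\right)\right)\right) = - 5 \left(- 3 \left(1 - 6\right)\right) = - 5 \left(\left(-3\right) \left(-5\right)\right) = \left(-5\right) 15 = -75$)
$- \frac{142392}{\left(-282096\right) \frac{1}{-340456}} - \frac{495289}{E{\left(D{\left(-8 \right)} \right)}} = - \frac{142392}{\left(-282096\right) \frac{1}{-340456}} - \frac{495289}{-75} = - \frac{142392}{\left(-282096\right) \left(- \frac{1}{340456}\right)} - - \frac{495289}{75} = - \frac{142392}{\frac{35262}{42557}} + \frac{495289}{75} = \left(-142392\right) \frac{42557}{35262} + \frac{495289}{75} = - \frac{1009962724}{5877} + \frac{495289}{75} = - \frac{24278796949}{146925}$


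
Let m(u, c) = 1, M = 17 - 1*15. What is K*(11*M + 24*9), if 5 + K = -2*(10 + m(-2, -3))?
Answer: -6426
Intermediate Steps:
M = 2 (M = 17 - 15 = 2)
K = -27 (K = -5 - 2*(10 + 1) = -5 - 2*11 = -5 - 22 = -27)
K*(11*M + 24*9) = -27*(11*2 + 24*9) = -27*(22 + 216) = -27*238 = -6426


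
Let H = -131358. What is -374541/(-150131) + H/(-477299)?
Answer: 198488952657/71657376169 ≈ 2.7700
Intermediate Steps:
-374541/(-150131) + H/(-477299) = -374541/(-150131) - 131358/(-477299) = -374541*(-1/150131) - 131358*(-1/477299) = 374541/150131 + 131358/477299 = 198488952657/71657376169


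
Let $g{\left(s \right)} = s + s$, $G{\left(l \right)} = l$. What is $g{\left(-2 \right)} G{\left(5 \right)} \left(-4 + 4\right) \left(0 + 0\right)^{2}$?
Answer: $0$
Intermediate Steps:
$g{\left(s \right)} = 2 s$
$g{\left(-2 \right)} G{\left(5 \right)} \left(-4 + 4\right) \left(0 + 0\right)^{2} = 2 \left(-2\right) 5 \left(-4 + 4\right) \left(0 + 0\right)^{2} = \left(-4\right) 5 \cdot 0 \cdot 0^{2} = - 20 \cdot 0 \cdot 0 = \left(-20\right) 0 = 0$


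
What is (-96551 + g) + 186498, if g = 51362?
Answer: 141309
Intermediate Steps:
(-96551 + g) + 186498 = (-96551 + 51362) + 186498 = -45189 + 186498 = 141309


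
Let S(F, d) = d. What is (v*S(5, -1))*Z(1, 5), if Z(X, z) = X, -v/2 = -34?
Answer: -68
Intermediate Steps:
v = 68 (v = -2*(-34) = 68)
(v*S(5, -1))*Z(1, 5) = (68*(-1))*1 = -68*1 = -68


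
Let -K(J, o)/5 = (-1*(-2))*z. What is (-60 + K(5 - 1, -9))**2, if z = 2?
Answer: 6400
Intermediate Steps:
K(J, o) = -20 (K(J, o) = -5*(-1*(-2))*2 = -10*2 = -5*4 = -20)
(-60 + K(5 - 1, -9))**2 = (-60 - 20)**2 = (-80)**2 = 6400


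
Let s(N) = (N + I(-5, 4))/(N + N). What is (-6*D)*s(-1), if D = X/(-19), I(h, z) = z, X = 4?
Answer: -36/19 ≈ -1.8947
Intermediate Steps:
D = -4/19 (D = 4/(-19) = 4*(-1/19) = -4/19 ≈ -0.21053)
s(N) = (4 + N)/(2*N) (s(N) = (N + 4)/(N + N) = (4 + N)/((2*N)) = (4 + N)*(1/(2*N)) = (4 + N)/(2*N))
(-6*D)*s(-1) = (-6*(-4/19))*((½)*(4 - 1)/(-1)) = 24*((½)*(-1)*3)/19 = (24/19)*(-3/2) = -36/19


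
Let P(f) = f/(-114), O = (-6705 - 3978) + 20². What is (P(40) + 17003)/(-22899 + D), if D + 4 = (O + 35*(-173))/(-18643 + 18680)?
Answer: -35858587/49233693 ≈ -0.72833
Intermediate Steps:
O = -10283 (O = -10683 + 400 = -10283)
P(f) = -f/114 (P(f) = f*(-1/114) = -f/114)
D = -16486/37 (D = -4 + (-10283 + 35*(-173))/(-18643 + 18680) = -4 + (-10283 - 6055)/37 = -4 - 16338*1/37 = -4 - 16338/37 = -16486/37 ≈ -445.57)
(P(40) + 17003)/(-22899 + D) = (-1/114*40 + 17003)/(-22899 - 16486/37) = (-20/57 + 17003)/(-863749/37) = (969151/57)*(-37/863749) = -35858587/49233693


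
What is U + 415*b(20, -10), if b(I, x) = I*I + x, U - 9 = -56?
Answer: 161803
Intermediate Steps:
U = -47 (U = 9 - 56 = -47)
b(I, x) = x + I**2 (b(I, x) = I**2 + x = x + I**2)
U + 415*b(20, -10) = -47 + 415*(-10 + 20**2) = -47 + 415*(-10 + 400) = -47 + 415*390 = -47 + 161850 = 161803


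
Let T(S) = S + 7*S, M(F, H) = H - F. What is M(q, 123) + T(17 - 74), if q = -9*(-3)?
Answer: -360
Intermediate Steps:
q = 27
T(S) = 8*S
M(q, 123) + T(17 - 74) = (123 - 1*27) + 8*(17 - 74) = (123 - 27) + 8*(-57) = 96 - 456 = -360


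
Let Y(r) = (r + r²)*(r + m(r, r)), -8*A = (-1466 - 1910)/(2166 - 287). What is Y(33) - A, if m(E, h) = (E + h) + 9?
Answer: 227689282/1879 ≈ 1.2118e+5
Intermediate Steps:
m(E, h) = 9 + E + h
A = 422/1879 (A = -(-1466 - 1910)/(8*(2166 - 287)) = -(-422)/1879 = -⅛*(-3376/1879) = 422/1879 ≈ 0.22459)
Y(r) = (9 + 3*r)*(r + r²) (Y(r) = (r + r²)*(r + (9 + r + r)) = (r + r²)*(r + (9 + 2*r)) = (r + r²)*(9 + 3*r) = (9 + 3*r)*(r + r²))
Y(33) - A = 3*33*(3 + 33² + 4*33) - 1*422/1879 = 3*33*(3 + 1089 + 132) - 422/1879 = 3*33*1224 - 422/1879 = 121176 - 422/1879 = 227689282/1879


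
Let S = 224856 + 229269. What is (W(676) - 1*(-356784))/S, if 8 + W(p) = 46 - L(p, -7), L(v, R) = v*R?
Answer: 120518/151375 ≈ 0.79615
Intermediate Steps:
S = 454125
L(v, R) = R*v
W(p) = 38 + 7*p (W(p) = -8 + (46 - (-7)*p) = -8 + (46 + 7*p) = 38 + 7*p)
(W(676) - 1*(-356784))/S = ((38 + 7*676) - 1*(-356784))/454125 = ((38 + 4732) + 356784)*(1/454125) = (4770 + 356784)*(1/454125) = 361554*(1/454125) = 120518/151375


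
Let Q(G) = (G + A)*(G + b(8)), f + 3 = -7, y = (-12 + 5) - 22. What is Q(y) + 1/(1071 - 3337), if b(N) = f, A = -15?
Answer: 3888455/2266 ≈ 1716.0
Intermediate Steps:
y = -29 (y = -7 - 22 = -29)
f = -10 (f = -3 - 7 = -10)
b(N) = -10
Q(G) = (-15 + G)*(-10 + G) (Q(G) = (G - 15)*(G - 10) = (-15 + G)*(-10 + G))
Q(y) + 1/(1071 - 3337) = (150 + (-29)**2 - 25*(-29)) + 1/(1071 - 3337) = (150 + 841 + 725) + 1/(-2266) = 1716 - 1/2266 = 3888455/2266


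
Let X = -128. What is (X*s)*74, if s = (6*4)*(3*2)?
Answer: -1363968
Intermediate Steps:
s = 144 (s = 24*6 = 144)
(X*s)*74 = -128*144*74 = -18432*74 = -1363968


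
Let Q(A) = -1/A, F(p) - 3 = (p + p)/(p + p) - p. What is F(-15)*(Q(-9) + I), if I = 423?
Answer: 72352/9 ≈ 8039.1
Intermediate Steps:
F(p) = 4 - p (F(p) = 3 + ((p + p)/(p + p) - p) = 3 + ((2*p)/((2*p)) - p) = 3 + ((2*p)*(1/(2*p)) - p) = 3 + (1 - p) = 4 - p)
F(-15)*(Q(-9) + I) = (4 - 1*(-15))*(-1/(-9) + 423) = (4 + 15)*(-1*(-⅑) + 423) = 19*(⅑ + 423) = 19*(3808/9) = 72352/9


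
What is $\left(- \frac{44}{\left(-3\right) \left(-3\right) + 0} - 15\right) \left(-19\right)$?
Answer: $\frac{3401}{9} \approx 377.89$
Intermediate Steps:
$\left(- \frac{44}{\left(-3\right) \left(-3\right) + 0} - 15\right) \left(-19\right) = \left(- \frac{44}{9 + 0} - 15\right) \left(-19\right) = \left(- \frac{44}{9} - 15\right) \left(-19\right) = \left(- \frac{179}{9}\right) \left(-19\right) = \frac{3401}{9}$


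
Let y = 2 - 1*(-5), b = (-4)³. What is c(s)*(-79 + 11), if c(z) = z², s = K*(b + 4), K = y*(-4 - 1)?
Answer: -299880000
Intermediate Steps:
b = -64
y = 7 (y = 2 + 5 = 7)
K = -35 (K = 7*(-4 - 1) = 7*(-5) = -35)
s = 2100 (s = -35*(-64 + 4) = -35*(-60) = 2100)
c(s)*(-79 + 11) = 2100²*(-79 + 11) = 4410000*(-68) = -299880000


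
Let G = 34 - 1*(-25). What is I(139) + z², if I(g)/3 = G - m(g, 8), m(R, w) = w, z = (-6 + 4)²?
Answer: 169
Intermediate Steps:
G = 59 (G = 34 + 25 = 59)
z = 4 (z = (-2)² = 4)
I(g) = 153 (I(g) = 3*(59 - 1*8) = 3*(59 - 8) = 3*51 = 153)
I(139) + z² = 153 + 4² = 153 + 16 = 169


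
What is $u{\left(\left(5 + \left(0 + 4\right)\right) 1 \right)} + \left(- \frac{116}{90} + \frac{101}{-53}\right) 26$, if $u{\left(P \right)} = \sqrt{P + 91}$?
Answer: $- \frac{174244}{2385} \approx -73.058$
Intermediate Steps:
$u{\left(P \right)} = \sqrt{91 + P}$
$u{\left(\left(5 + \left(0 + 4\right)\right) 1 \right)} + \left(- \frac{116}{90} + \frac{101}{-53}\right) 26 = \sqrt{91 + \left(5 + \left(0 + 4\right)\right) 1} + \left(- \frac{116}{90} + \frac{101}{-53}\right) 26 = \sqrt{91 + \left(5 + 4\right) 1} + \left(\left(-116\right) \frac{1}{90} + 101 \left(- \frac{1}{53}\right)\right) 26 = \sqrt{91 + 9 \cdot 1} + \left(- \frac{58}{45} - \frac{101}{53}\right) 26 = \sqrt{91 + 9} - \frac{198094}{2385} = \sqrt{100} - \frac{198094}{2385} = 10 - \frac{198094}{2385} = - \frac{174244}{2385}$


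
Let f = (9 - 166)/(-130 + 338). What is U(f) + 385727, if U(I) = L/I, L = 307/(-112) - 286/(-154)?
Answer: 423915260/1099 ≈ 3.8573e+5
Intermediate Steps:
L = -99/112 (L = 307*(-1/112) - 286*(-1/154) = -307/112 + 13/7 = -99/112 ≈ -0.88393)
f = -157/208 ≈ -0.75481
U(I) = -99/(112*I)
U(f) + 385727 = -99/(112*(-157/208)) + 385727 = -99/112*(-208/157) + 385727 = 1287/1099 + 385727 = 423915260/1099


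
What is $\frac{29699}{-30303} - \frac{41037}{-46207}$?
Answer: $- \frac{18393926}{200030103} \approx -0.091956$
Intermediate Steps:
$\frac{29699}{-30303} - \frac{41037}{-46207} = 29699 \left(- \frac{1}{30303}\right) - - \frac{41037}{46207} = - \frac{29699}{30303} + \frac{41037}{46207} = - \frac{18393926}{200030103}$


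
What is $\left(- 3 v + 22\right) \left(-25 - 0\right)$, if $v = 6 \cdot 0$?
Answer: $-550$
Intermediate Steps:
$v = 0$
$\left(- 3 v + 22\right) \left(-25 - 0\right) = \left(\left(-3\right) 0 + 22\right) \left(-25 - 0\right) = \left(0 + 22\right) \left(-25 + 0\right) = 22 \left(-25\right) = -550$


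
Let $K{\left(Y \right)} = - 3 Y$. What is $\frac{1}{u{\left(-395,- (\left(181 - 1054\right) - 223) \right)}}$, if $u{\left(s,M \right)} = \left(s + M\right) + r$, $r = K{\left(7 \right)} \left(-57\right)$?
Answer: $\frac{1}{1898} \approx 0.00052687$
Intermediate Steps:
$r = 1197$ ($r = \left(-3\right) 7 \left(-57\right) = \left(-21\right) \left(-57\right) = 1197$)
$u{\left(s,M \right)} = 1197 + M + s$ ($u{\left(s,M \right)} = \left(s + M\right) + 1197 = \left(M + s\right) + 1197 = 1197 + M + s$)
$\frac{1}{u{\left(-395,- (\left(181 - 1054\right) - 223) \right)}} = \frac{1}{1197 - \left(\left(181 - 1054\right) - 223\right) - 395} = \frac{1}{1197 - \left(-873 - 223\right) - 395} = \frac{1}{1197 - -1096 - 395} = \frac{1}{1197 + 1096 - 395} = \frac{1}{1898}$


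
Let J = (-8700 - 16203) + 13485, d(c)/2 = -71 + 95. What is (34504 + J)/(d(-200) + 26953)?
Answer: 23086/27001 ≈ 0.85501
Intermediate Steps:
d(c) = 48 (d(c) = 2*(-71 + 95) = 2*24 = 48)
J = -11418 (J = -24903 + 13485 = -11418)
(34504 + J)/(d(-200) + 26953) = (34504 - 11418)/(48 + 26953) = 23086/27001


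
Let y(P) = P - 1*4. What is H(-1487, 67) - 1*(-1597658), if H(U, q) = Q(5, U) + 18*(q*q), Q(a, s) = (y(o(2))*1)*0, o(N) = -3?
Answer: 1678460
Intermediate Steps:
y(P) = -4 + P (y(P) = P - 4 = -4 + P)
Q(a, s) = 0 (Q(a, s) = ((-4 - 3)*1)*0 = -7*1*0 = -7*0 = 0)
H(U, q) = 18*q² (H(U, q) = 0 + 18*(q*q) = 0 + 18*q² = 18*q²)
H(-1487, 67) - 1*(-1597658) = 18*67² - 1*(-1597658) = 18*4489 + 1597658 = 80802 + 1597658 = 1678460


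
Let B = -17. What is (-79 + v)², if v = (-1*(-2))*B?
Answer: 12769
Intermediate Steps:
v = -34 (v = -1*(-2)*(-17) = 2*(-17) = -34)
(-79 + v)² = (-79 - 34)² = (-113)² = 12769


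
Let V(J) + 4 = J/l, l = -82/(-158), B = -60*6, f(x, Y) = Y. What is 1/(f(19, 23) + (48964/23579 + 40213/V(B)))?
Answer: -674453716/21962473683 ≈ -0.030709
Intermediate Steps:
B = -360
l = 41/79 (l = -82*(-1/158) = 41/79 ≈ 0.51899)
V(J) = -4 + 79*J/41 (V(J) = -4 + J/(41/79) = -4 + J*(79/41) = -4 + 79*J/41)
1/(f(19, 23) + (48964/23579 + 40213/V(B))) = 1/(23 + (48964/23579 + 40213/(-4 + (79/41)*(-360)))) = 1/(23 + (48964*(1/23579) + 40213/(-4 - 28440/41))) = 1/(23 + (48964/23579 + 40213/(-28604/41))) = 1/(23 + (48964/23579 + 40213*(-41/28604))) = 1/(23 + (48964/23579 - 1648733/28604)) = 1/(23 - 37474909151/674453716) = 1/(-21962473683/674453716) = -674453716/21962473683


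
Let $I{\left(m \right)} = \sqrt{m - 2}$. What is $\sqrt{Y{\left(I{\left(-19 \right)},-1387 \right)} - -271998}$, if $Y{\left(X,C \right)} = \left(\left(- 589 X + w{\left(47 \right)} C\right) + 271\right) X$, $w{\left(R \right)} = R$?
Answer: $\sqrt{284367 - 64918 i \sqrt{21}} \approx 589.88 - 252.16 i$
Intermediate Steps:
$I{\left(m \right)} = \sqrt{-2 + m}$
$Y{\left(X,C \right)} = X \left(271 - 589 X + 47 C\right)$ ($Y{\left(X,C \right)} = \left(\left(- 589 X + 47 C\right) + 271\right) X = \left(271 - 589 X + 47 C\right) X = X \left(271 - 589 X + 47 C\right)$)
$\sqrt{Y{\left(I{\left(-19 \right)},-1387 \right)} - -271998} = \sqrt{\sqrt{-2 - 19} \left(271 - 589 \sqrt{-2 - 19} + 47 \left(-1387\right)\right) - -271998} = \sqrt{\sqrt{-21} \left(271 - 589 \sqrt{-21} - 65189\right) + 271998} = \sqrt{i \sqrt{21} \left(271 - 589 i \sqrt{21} - 65189\right) + 271998} = \sqrt{i \sqrt{21} \left(-64918 - 589 i \sqrt{21}\right) + 271998} = \sqrt{271998 + i \sqrt{21} \left(-64918 - 589 i \sqrt{21}\right)}$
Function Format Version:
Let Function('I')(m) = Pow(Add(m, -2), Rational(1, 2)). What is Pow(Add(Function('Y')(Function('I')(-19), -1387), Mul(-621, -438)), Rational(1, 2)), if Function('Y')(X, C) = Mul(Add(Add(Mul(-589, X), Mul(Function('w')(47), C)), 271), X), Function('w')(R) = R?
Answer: Pow(Add(284367, Mul(-64918, I, Pow(21, Rational(1, 2)))), Rational(1, 2)) ≈ Add(589.88, Mul(-252.16, I))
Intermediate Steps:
Function('I')(m) = Pow(Add(-2, m), Rational(1, 2))
Function('Y')(X, C) = Mul(X, Add(271, Mul(-589, X), Mul(47, C))) (Function('Y')(X, C) = Mul(Add(Add(Mul(-589, X), Mul(47, C)), 271), X) = Mul(Add(271, Mul(-589, X), Mul(47, C)), X) = Mul(X, Add(271, Mul(-589, X), Mul(47, C))))
Pow(Add(Function('Y')(Function('I')(-19), -1387), Mul(-621, -438)), Rational(1, 2)) = Pow(Add(Mul(Pow(Add(-2, -19), Rational(1, 2)), Add(271, Mul(-589, Pow(Add(-2, -19), Rational(1, 2))), Mul(47, -1387))), Mul(-621, -438)), Rational(1, 2)) = Pow(Add(Mul(Pow(-21, Rational(1, 2)), Add(271, Mul(-589, Pow(-21, Rational(1, 2))), -65189)), 271998), Rational(1, 2)) = Pow(Add(Mul(Mul(I, Pow(21, Rational(1, 2))), Add(271, Mul(-589, Mul(I, Pow(21, Rational(1, 2)))), -65189)), 271998), Rational(1, 2)) = Pow(Add(Mul(Mul(I, Pow(21, Rational(1, 2))), Add(271, Mul(-589, I, Pow(21, Rational(1, 2))), -65189)), 271998), Rational(1, 2)) = Pow(Add(Mul(Mul(I, Pow(21, Rational(1, 2))), Add(-64918, Mul(-589, I, Pow(21, Rational(1, 2))))), 271998), Rational(1, 2)) = Pow(Add(Mul(I, Pow(21, Rational(1, 2)), Add(-64918, Mul(-589, I, Pow(21, Rational(1, 2))))), 271998), Rational(1, 2)) = Pow(Add(271998, Mul(I, Pow(21, Rational(1, 2)), Add(-64918, Mul(-589, I, Pow(21, Rational(1, 2)))))), Rational(1, 2))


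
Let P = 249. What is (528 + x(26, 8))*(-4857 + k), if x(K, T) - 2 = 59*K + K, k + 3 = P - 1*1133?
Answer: -12004960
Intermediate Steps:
k = -887 (k = -3 + (249 - 1*1133) = -3 + (249 - 1133) = -3 - 884 = -887)
x(K, T) = 2 + 60*K (x(K, T) = 2 + (59*K + K) = 2 + 60*K)
(528 + x(26, 8))*(-4857 + k) = (528 + (2 + 60*26))*(-4857 - 887) = (528 + (2 + 1560))*(-5744) = (528 + 1562)*(-5744) = 2090*(-5744) = -12004960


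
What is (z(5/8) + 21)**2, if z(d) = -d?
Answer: 26569/64 ≈ 415.14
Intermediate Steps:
(z(5/8) + 21)**2 = (-5/8 + 21)**2 = (163/8)**2 = 26569/64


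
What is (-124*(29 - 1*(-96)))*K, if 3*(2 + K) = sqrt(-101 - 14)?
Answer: 31000 - 15500*I*sqrt(115)/3 ≈ 31000.0 - 55406.0*I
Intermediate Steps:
K = -2 + I*sqrt(115)/3 (K = -2 + sqrt(-101 - 14)/3 = -2 + sqrt(-115)/3 = -2 + (I*sqrt(115))/3 = -2 + I*sqrt(115)/3 ≈ -2.0 + 3.5746*I)
(-124*(29 - 1*(-96)))*K = (-124*(29 - 1*(-96)))*(-2 + I*sqrt(115)/3) = (-124*(29 + 96))*(-2 + I*sqrt(115)/3) = (-124*125)*(-2 + I*sqrt(115)/3) = -15500*(-2 + I*sqrt(115)/3) = 31000 - 15500*I*sqrt(115)/3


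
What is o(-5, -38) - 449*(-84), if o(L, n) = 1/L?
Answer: 188579/5 ≈ 37716.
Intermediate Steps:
o(-5, -38) - 449*(-84) = 1/(-5) - 449*(-84) = -1/5 + 37716 = 188579/5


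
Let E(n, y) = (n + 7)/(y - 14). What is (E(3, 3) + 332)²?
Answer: 13264164/121 ≈ 1.0962e+5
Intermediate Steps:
E(n, y) = (7 + n)/(-14 + y)
(E(3, 3) + 332)² = ((7 + 3)/(-14 + 3) + 332)² = (10/(-11) + 332)² = (-1/11*10 + 332)² = (-10/11 + 332)² = (3642/11)² = 13264164/121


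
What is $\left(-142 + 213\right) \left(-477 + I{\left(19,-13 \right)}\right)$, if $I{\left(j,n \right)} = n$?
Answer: $-34790$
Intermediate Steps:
$\left(-142 + 213\right) \left(-477 + I{\left(19,-13 \right)}\right) = \left(-142 + 213\right) \left(-477 - 13\right) = 71 \left(-490\right) = -34790$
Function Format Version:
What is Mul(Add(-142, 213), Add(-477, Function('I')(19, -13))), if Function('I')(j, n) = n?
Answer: -34790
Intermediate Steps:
Mul(Add(-142, 213), Add(-477, Function('I')(19, -13))) = Mul(Add(-142, 213), Add(-477, -13)) = Mul(71, -490) = -34790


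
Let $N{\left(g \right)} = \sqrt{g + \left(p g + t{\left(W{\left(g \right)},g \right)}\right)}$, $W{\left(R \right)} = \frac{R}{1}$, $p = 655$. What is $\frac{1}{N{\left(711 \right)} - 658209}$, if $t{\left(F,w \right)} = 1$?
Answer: $- \frac{658209}{433238621264} - \frac{\sqrt{466417}}{433238621264} \approx -1.5209 \cdot 10^{-6}$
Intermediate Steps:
$W{\left(R \right)} = R$ ($W{\left(R \right)} = R 1 = R$)
$N{\left(g \right)} = \sqrt{1 + 656 g}$ ($N{\left(g \right)} = \sqrt{g + \left(655 g + 1\right)} = \sqrt{g + \left(1 + 655 g\right)} = \sqrt{1 + 656 g}$)
$\frac{1}{N{\left(711 \right)} - 658209} = \frac{1}{\sqrt{1 + 656 \cdot 711} - 658209} = \frac{1}{\sqrt{1 + 466416} - 658209} = \frac{1}{\sqrt{466417} - 658209} = \frac{1}{-658209 + \sqrt{466417}}$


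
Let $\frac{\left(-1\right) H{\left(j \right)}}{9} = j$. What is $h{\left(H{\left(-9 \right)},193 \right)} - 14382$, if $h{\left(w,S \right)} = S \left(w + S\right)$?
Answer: $38500$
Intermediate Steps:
$H{\left(j \right)} = - 9 j$
$h{\left(w,S \right)} = S \left(S + w\right)$
$h{\left(H{\left(-9 \right)},193 \right)} - 14382 = 193 \left(193 - -81\right) - 14382 = 193 \left(193 + 81\right) - 14382 = 193 \cdot 274 - 14382 = 52882 - 14382 = 38500$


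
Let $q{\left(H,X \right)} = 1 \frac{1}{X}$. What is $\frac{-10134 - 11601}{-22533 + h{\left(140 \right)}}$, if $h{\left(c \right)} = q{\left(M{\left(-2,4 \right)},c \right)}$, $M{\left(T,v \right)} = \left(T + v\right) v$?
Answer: $\frac{3042900}{3154619} \approx 0.96459$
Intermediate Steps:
$M{\left(T,v \right)} = v \left(T + v\right)$
$q{\left(H,X \right)} = \frac{1}{X}$
$h{\left(c \right)} = \frac{1}{c}$
$\frac{-10134 - 11601}{-22533 + h{\left(140 \right)}} = \frac{-10134 - 11601}{-22533 + \frac{1}{140}} = - \frac{21735}{-22533 + \frac{1}{140}} = - \frac{21735}{- \frac{3154619}{140}} = \left(-21735\right) \left(- \frac{140}{3154619}\right) = \frac{3042900}{3154619}$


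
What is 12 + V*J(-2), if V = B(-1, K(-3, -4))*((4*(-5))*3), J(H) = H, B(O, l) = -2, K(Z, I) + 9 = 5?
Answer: -228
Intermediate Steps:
K(Z, I) = -4 (K(Z, I) = -9 + 5 = -4)
V = 120 (V = -2*4*(-5)*3 = -(-40)*3 = -2*(-60) = 120)
12 + V*J(-2) = 12 + 120*(-2) = 12 - 240 = -228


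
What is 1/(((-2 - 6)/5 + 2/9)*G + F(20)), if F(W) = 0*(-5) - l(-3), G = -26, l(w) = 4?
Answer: 45/1432 ≈ 0.031425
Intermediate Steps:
F(W) = -4 (F(W) = 0*(-5) - 1*4 = 0 - 4 = -4)
1/(((-2 - 6)/5 + 2/9)*G + F(20)) = 1/(((-2 - 6)/5 + 2/9)*(-26) - 4) = 1/((-8*1/5 + 2*(1/9))*(-26) - 4) = 1/((-8/5 + 2/9)*(-26) - 4) = 1/(-62/45*(-26) - 4) = 1/(1612/45 - 4) = 1/(1432/45) = 45/1432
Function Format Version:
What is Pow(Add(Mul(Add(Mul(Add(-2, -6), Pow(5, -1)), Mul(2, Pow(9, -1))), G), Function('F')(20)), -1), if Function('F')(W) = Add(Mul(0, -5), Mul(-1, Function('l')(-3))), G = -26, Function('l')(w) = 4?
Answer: Rational(45, 1432) ≈ 0.031425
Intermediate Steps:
Function('F')(W) = -4 (Function('F')(W) = Add(Mul(0, -5), Mul(-1, 4)) = Add(0, -4) = -4)
Pow(Add(Mul(Add(Mul(Add(-2, -6), Pow(5, -1)), Mul(2, Pow(9, -1))), G), Function('F')(20)), -1) = Pow(Add(Mul(Add(Mul(Add(-2, -6), Pow(5, -1)), Mul(2, Pow(9, -1))), -26), -4), -1) = Pow(Add(Mul(Add(Mul(-8, Rational(1, 5)), Mul(2, Rational(1, 9))), -26), -4), -1) = Pow(Add(Mul(Add(Rational(-8, 5), Rational(2, 9)), -26), -4), -1) = Pow(Add(Mul(Rational(-62, 45), -26), -4), -1) = Pow(Add(Rational(1612, 45), -4), -1) = Pow(Rational(1432, 45), -1) = Rational(45, 1432)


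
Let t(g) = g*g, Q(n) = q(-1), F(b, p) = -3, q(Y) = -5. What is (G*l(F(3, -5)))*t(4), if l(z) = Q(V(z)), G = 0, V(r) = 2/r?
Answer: 0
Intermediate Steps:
Q(n) = -5
l(z) = -5
t(g) = g**2
(G*l(F(3, -5)))*t(4) = (0*(-5))*4**2 = 0*16 = 0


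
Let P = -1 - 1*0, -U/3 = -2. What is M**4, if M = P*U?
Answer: 1296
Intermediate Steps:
U = 6 (U = -3*(-2) = 6)
P = -1 (P = -1 + 0 = -1)
M = -6 (M = -1*6 = -6)
M**4 = (-6)**4 = 1296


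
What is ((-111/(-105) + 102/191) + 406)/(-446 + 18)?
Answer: -2724747/2861180 ≈ -0.95232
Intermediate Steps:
((-111/(-105) + 102/191) + 406)/(-446 + 18) = ((-111*(-1/105) + 102*(1/191)) + 406)/(-428) = ((37/35 + 102/191) + 406)*(-1/428) = (10637/6685 + 406)*(-1/428) = (2724747/6685)*(-1/428) = -2724747/2861180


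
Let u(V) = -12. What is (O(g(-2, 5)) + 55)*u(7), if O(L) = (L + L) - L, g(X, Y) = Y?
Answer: -720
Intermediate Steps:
O(L) = L (O(L) = 2*L - L = L)
(O(g(-2, 5)) + 55)*u(7) = (5 + 55)*(-12) = 60*(-12) = -720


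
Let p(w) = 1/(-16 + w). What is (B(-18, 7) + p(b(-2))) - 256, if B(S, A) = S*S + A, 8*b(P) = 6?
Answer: 4571/61 ≈ 74.934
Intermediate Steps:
b(P) = ¾ (b(P) = (⅛)*6 = ¾)
B(S, A) = A + S² (B(S, A) = S² + A = A + S²)
(B(-18, 7) + p(b(-2))) - 256 = ((7 + (-18)²) + 1/(-16 + ¾)) - 256 = ((7 + 324) + 1/(-61/4)) - 256 = (331 - 4/61) - 256 = 20187/61 - 256 = 4571/61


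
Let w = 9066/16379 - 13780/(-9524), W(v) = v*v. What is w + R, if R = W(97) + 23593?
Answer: 1287103175599/38998399 ≈ 33004.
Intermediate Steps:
W(v) = v²
R = 33002 (R = 97² + 23593 = 9409 + 23593 = 33002)
w = 78011801/38998399 (w = 9066*(1/16379) - 13780*(-1/9524) = 9066/16379 + 3445/2381 = 78011801/38998399 ≈ 2.0004)
w + R = 78011801/38998399 + 33002 = 1287103175599/38998399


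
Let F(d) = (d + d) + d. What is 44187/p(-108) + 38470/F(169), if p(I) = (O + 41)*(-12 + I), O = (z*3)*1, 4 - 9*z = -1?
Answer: 174563591/2595840 ≈ 67.247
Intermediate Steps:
z = 5/9 (z = 4/9 - ⅑*(-1) = 4/9 + ⅑ = 5/9 ≈ 0.55556)
O = 5/3 (O = ((5/9)*3)*1 = (5/3)*1 = 5/3 ≈ 1.6667)
F(d) = 3*d (F(d) = 2*d + d = 3*d)
p(I) = -512 + 128*I/3 (p(I) = (5/3 + 41)*(-12 + I) = 128*(-12 + I)/3 = -512 + 128*I/3)
44187/p(-108) + 38470/F(169) = 44187/(-512 + (128/3)*(-108)) + 38470/((3*169)) = 44187/(-512 - 4608) + 38470/507 = 44187/(-5120) + 38470*(1/507) = 44187*(-1/5120) + 38470/507 = -44187/5120 + 38470/507 = 174563591/2595840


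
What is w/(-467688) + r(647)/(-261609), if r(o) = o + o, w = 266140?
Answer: -1950827987/3398649722 ≈ -0.57400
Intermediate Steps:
r(o) = 2*o
w/(-467688) + r(647)/(-261609) = 266140/(-467688) + (2*647)/(-261609) = 266140*(-1/467688) + 1294*(-1/261609) = -66535/116922 - 1294/261609 = -1950827987/3398649722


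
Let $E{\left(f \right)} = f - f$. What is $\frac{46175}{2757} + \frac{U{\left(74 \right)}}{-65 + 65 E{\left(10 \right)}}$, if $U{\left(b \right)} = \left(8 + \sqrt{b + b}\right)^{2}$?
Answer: $\frac{2416891}{179205} - \frac{32 \sqrt{37}}{65} \approx 10.492$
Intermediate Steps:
$U{\left(b \right)} = \left(8 + \sqrt{2} \sqrt{b}\right)^{2}$ ($U{\left(b \right)} = \left(8 + \sqrt{2 b}\right)^{2} = \left(8 + \sqrt{2} \sqrt{b}\right)^{2}$)
$E{\left(f \right)} = 0$
$\frac{46175}{2757} + \frac{U{\left(74 \right)}}{-65 + 65 E{\left(10 \right)}} = \frac{46175}{2757} + \frac{\left(8 + \sqrt{2} \sqrt{74}\right)^{2}}{-65 + 65 \cdot 0} = 46175 \cdot \frac{1}{2757} + \frac{\left(8 + 2 \sqrt{37}\right)^{2}}{-65 + 0} = \frac{46175}{2757} + \frac{\left(8 + 2 \sqrt{37}\right)^{2}}{-65} = \frac{46175}{2757} + \left(8 + 2 \sqrt{37}\right)^{2} \left(- \frac{1}{65}\right) = \frac{46175}{2757} - \frac{\left(8 + 2 \sqrt{37}\right)^{2}}{65}$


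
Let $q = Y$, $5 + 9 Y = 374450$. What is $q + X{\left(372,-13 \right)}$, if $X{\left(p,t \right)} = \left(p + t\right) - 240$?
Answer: $41724$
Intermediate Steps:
$Y = 41605$ ($Y = - \frac{5}{9} + \frac{1}{9} \cdot 374450 = - \frac{5}{9} + \frac{374450}{9} = 41605$)
$q = 41605$
$X{\left(p,t \right)} = -240 + p + t$
$q + X{\left(372,-13 \right)} = 41605 - -119 = 41605 + 119 = 41724$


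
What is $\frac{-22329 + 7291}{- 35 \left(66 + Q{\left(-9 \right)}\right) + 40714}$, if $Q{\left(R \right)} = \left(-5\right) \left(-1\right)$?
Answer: $- \frac{15038}{38229} \approx -0.39337$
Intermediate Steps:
$Q{\left(R \right)} = 5$
$\frac{-22329 + 7291}{- 35 \left(66 + Q{\left(-9 \right)}\right) + 40714} = \frac{-22329 + 7291}{- 35 \left(66 + 5\right) + 40714} = - \frac{15038}{\left(-35\right) 71 + 40714} = - \frac{15038}{-2485 + 40714} = - \frac{15038}{38229}$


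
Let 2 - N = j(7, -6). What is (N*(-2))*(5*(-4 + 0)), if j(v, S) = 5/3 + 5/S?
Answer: 140/3 ≈ 46.667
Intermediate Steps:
j(v, S) = 5/3 + 5/S (j(v, S) = 5*(1/3) + 5/S = 5/3 + 5/S)
N = 7/6 (N = 2 - (5/3 + 5/(-6)) = 2 - (5/3 + 5*(-1/6)) = 2 - (5/3 - 5/6) = 2 - 1*5/6 = 2 - 5/6 = 7/6 ≈ 1.1667)
(N*(-2))*(5*(-4 + 0)) = ((7/6)*(-2))*(5*(-4 + 0)) = -35*(-4)/3 = -7/3*(-20) = 140/3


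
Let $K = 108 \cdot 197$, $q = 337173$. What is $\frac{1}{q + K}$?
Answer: $\frac{1}{358449} \approx 2.7898 \cdot 10^{-6}$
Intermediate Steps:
$K = 21276$
$\frac{1}{q + K} = \frac{1}{337173 + 21276} = \frac{1}{358449}$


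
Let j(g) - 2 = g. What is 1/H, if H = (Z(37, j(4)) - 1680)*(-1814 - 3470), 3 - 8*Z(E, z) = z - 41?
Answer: 1/8852021 ≈ 1.1297e-7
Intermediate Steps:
j(g) = 2 + g
Z(E, z) = 11/2 - z/8 (Z(E, z) = 3/8 - (z - 41)/8 = 3/8 - (-41 + z)/8 = 3/8 + (41/8 - z/8) = 11/2 - z/8)
H = 8852021 (H = ((11/2 - (2 + 4)/8) - 1680)*(-1814 - 3470) = ((11/2 - ⅛*6) - 1680)*(-5284) = ((11/2 - ¾) - 1680)*(-5284) = (19/4 - 1680)*(-5284) = -6701/4*(-5284) = 8852021)
1/H = 1/8852021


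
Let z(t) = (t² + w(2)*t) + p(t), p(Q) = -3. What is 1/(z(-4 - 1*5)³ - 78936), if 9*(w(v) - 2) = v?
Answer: 1/116176 ≈ 8.6076e-6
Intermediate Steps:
w(v) = 2 + v/9
z(t) = -3 + t² + 20*t/9 (z(t) = (t² + (2 + (⅑)*2)*t) - 3 = (t² + (2 + 2/9)*t) - 3 = (t² + 20*t/9) - 3 = -3 + t² + 20*t/9)
1/(z(-4 - 1*5)³ - 78936) = 1/((-3 + (-4 - 1*5)² + 20*(-4 - 1*5)/9)³ - 78936) = 1/((-3 + (-4 - 5)² + 20*(-4 - 5)/9)³ - 78936) = 1/((-3 + (-9)² + (20/9)*(-9))³ - 78936) = 1/((-3 + 81 - 20)³ - 78936) = 1/(58³ - 78936) = 1/(195112 - 78936) = 1/116176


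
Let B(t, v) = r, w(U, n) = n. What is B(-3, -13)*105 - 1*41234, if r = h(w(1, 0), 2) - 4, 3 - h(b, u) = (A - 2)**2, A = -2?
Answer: -43019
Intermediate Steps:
h(b, u) = -13 (h(b, u) = 3 - (-2 - 2)**2 = 3 - 1*(-4)**2 = 3 - 1*16 = 3 - 16 = -13)
r = -17 (r = -13 - 4 = -17)
B(t, v) = -17
B(-3, -13)*105 - 1*41234 = -17*105 - 1*41234 = -1785 - 41234 = -43019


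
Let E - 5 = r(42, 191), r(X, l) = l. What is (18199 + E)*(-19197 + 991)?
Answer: -334899370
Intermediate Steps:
E = 196 (E = 5 + 191 = 196)
(18199 + E)*(-19197 + 991) = (18199 + 196)*(-19197 + 991) = 18395*(-18206) = -334899370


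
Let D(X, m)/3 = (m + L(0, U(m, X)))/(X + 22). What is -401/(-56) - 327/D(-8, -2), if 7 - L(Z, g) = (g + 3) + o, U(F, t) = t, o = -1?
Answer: -81045/616 ≈ -131.57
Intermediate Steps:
L(Z, g) = 5 - g (L(Z, g) = 7 - ((g + 3) - 1) = 7 - ((3 + g) - 1) = 7 - (2 + g) = 7 + (-2 - g) = 5 - g)
D(X, m) = 3*(5 + m - X)/(22 + X) (D(X, m) = 3*((m + (5 - X))/(X + 22)) = 3*((5 + m - X)/(22 + X)) = 3*(5 + m - X)/(22 + X))
-401/(-56) - 327/D(-8, -2) = -401/(-56) - 327*(22 - 8)/(3*(5 - 2 - 1*(-8))) = -401*(-1/56) - 327*14/(3*(5 - 2 + 8)) = 401/56 - 327/(3*(1/14)*11) = 401/56 - 327/33/14 = 401/56 - 327*14/33 = 401/56 - 1526/11 = -81045/616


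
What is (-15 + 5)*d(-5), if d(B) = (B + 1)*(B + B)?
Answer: -400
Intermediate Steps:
d(B) = 2*B*(1 + B) (d(B) = (1 + B)*(2*B) = 2*B*(1 + B))
(-15 + 5)*d(-5) = (-15 + 5)*(2*(-5)*(1 - 5)) = -20*(-5)*(-4) = -10*40 = -400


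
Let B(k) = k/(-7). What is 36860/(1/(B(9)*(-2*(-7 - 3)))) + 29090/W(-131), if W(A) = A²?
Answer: -113859599170/120127 ≈ -9.4783e+5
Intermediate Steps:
B(k) = -k/7 (B(k) = k*(-⅐) = -k/7)
36860/(1/(B(9)*(-2*(-7 - 3)))) + 29090/W(-131) = 36860/(1/((-⅐*9)*(-2*(-7 - 3)))) + 29090/((-131)²) = 36860/(1/(-(-18)*(-10)/7)) + 29090/17161 = 36860/(1/(-9/7*20)) + 29090*(1/17161) = 36860/(1/(-180/7)) + 29090/17161 = 36860/(-7/180) + 29090/17161 = 36860*(-180/7) + 29090/17161 = -6634800/7 + 29090/17161 = -113859599170/120127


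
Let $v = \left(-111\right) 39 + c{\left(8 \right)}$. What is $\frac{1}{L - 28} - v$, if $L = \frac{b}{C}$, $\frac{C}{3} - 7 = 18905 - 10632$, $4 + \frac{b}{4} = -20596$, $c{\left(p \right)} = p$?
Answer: $\frac{84034187}{19448} \approx 4321.0$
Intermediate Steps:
$b = -82400$ ($b = -16 + 4 \left(-20596\right) = -16 - 82384 = -82400$)
$C = 24840$ ($C = 21 + 3 \left(18905 - 10632\right) = 21 + 3 \cdot 8273 = 21 + 24819 = 24840$)
$v = -4321$ ($v = \left(-111\right) 39 + 8 = -4329 + 8 = -4321$)
$L = - \frac{2060}{621}$ ($L = - \frac{82400}{24840} = \left(-82400\right) \frac{1}{24840} = - \frac{2060}{621} \approx -3.3172$)
$\frac{1}{L - 28} - v = \frac{1}{- \frac{2060}{621} - 28} - -4321 = \frac{1}{- \frac{19448}{621}} + 4321 = - \frac{621}{19448} + 4321 = \frac{84034187}{19448}$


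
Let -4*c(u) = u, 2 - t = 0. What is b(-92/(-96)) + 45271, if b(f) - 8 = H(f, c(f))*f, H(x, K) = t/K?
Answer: 45271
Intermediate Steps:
t = 2 (t = 2 - 1*0 = 2 + 0 = 2)
c(u) = -u/4
H(x, K) = 2/K
b(f) = 0 (b(f) = 8 + (2/((-f/4)))*f = 8 + (2*(-4/f))*f = 8 + (-8/f)*f = 8 - 8 = 0)
b(-92/(-96)) + 45271 = 0 + 45271 = 45271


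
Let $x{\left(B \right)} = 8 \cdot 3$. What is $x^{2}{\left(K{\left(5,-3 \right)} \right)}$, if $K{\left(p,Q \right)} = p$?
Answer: $576$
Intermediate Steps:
$x{\left(B \right)} = 24$
$x^{2}{\left(K{\left(5,-3 \right)} \right)} = 24^{2} = 576$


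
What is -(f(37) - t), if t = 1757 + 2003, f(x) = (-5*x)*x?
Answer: 10605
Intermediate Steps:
f(x) = -5*x**2
t = 3760
-(f(37) - t) = -(-5*37**2 - 1*3760) = -(-5*1369 - 3760) = -(-6845 - 3760) = -1*(-10605) = 10605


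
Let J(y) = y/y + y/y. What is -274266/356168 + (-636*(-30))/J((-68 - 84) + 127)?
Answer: 1698784227/178084 ≈ 9539.2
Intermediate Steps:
J(y) = 2 (J(y) = 1 + 1 = 2)
-274266/356168 + (-636*(-30))/J((-68 - 84) + 127) = -274266/356168 - 636*(-30)/2 = -274266*1/356168 + 19080*(1/2) = -137133/178084 + 9540 = 1698784227/178084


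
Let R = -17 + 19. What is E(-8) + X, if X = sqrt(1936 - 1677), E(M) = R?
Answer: 2 + sqrt(259) ≈ 18.093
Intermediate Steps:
R = 2
E(M) = 2
X = sqrt(259) ≈ 16.093
E(-8) + X = 2 + sqrt(259)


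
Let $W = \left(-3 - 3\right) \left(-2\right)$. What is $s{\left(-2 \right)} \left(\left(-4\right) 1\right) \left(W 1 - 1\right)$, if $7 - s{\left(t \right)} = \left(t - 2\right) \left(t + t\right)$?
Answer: $396$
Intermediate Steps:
$s{\left(t \right)} = 7 - 2 t \left(-2 + t\right)$ ($s{\left(t \right)} = 7 - \left(t - 2\right) \left(t + t\right) = 7 - \left(-2 + t\right) 2 t = 7 - 2 t \left(-2 + t\right)$)
$W = 12$ ($W = \left(-6\right) \left(-2\right) = 12$)
$s{\left(-2 \right)} \left(\left(-4\right) 1\right) \left(W 1 - 1\right) = \left(7 - 2 \left(-2\right)^{2} + 4 \left(-2\right)\right) \left(\left(-4\right) 1\right) \left(12 \cdot 1 - 1\right) = \left(7 - 8 - 8\right) \left(-4\right) \left(12 - 1\right) = \left(7 - 8 - 8\right) \left(-4\right) 11 = \left(-9\right) \left(-4\right) 11 = 36 \cdot 11 = 396$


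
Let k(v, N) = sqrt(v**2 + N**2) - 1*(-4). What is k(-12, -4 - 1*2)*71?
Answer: 284 + 426*sqrt(5) ≈ 1236.6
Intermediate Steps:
k(v, N) = 4 + sqrt(N**2 + v**2) (k(v, N) = sqrt(N**2 + v**2) + 4 = 4 + sqrt(N**2 + v**2))
k(-12, -4 - 1*2)*71 = (4 + sqrt((-4 - 1*2)**2 + (-12)**2))*71 = (4 + sqrt((-4 - 2)**2 + 144))*71 = (4 + sqrt((-6)**2 + 144))*71 = (4 + sqrt(36 + 144))*71 = (4 + sqrt(180))*71 = (4 + 6*sqrt(5))*71 = 284 + 426*sqrt(5)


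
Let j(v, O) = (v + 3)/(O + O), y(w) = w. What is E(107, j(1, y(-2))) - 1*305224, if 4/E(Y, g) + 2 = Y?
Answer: -32048516/105 ≈ -3.0522e+5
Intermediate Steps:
j(v, O) = (3 + v)/(2*O) (j(v, O) = (3 + v)/((2*O)) = (3 + v)*(1/(2*O)) = (3 + v)/(2*O))
E(Y, g) = 4/(-2 + Y)
E(107, j(1, y(-2))) - 1*305224 = 4/(-2 + 107) - 1*305224 = 4/105 - 305224 = -32048516/105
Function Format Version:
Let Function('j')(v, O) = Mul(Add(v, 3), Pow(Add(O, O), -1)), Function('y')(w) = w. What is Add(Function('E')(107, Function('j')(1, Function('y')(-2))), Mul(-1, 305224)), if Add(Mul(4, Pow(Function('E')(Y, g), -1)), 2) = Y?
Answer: Rational(-32048516, 105) ≈ -3.0522e+5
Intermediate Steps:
Function('j')(v, O) = Mul(Rational(1, 2), Pow(O, -1), Add(3, v)) (Function('j')(v, O) = Mul(Add(3, v), Pow(Mul(2, O), -1)) = Mul(Add(3, v), Mul(Rational(1, 2), Pow(O, -1))) = Mul(Rational(1, 2), Pow(O, -1), Add(3, v)))
Function('E')(Y, g) = Mul(4, Pow(Add(-2, Y), -1))
Add(Function('E')(107, Function('j')(1, Function('y')(-2))), Mul(-1, 305224)) = Add(Mul(4, Pow(Add(-2, 107), -1)), Mul(-1, 305224)) = Add(Mul(4, Pow(105, -1)), -305224) = Add(Mul(4, Rational(1, 105)), -305224) = Add(Rational(4, 105), -305224) = Rational(-32048516, 105)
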